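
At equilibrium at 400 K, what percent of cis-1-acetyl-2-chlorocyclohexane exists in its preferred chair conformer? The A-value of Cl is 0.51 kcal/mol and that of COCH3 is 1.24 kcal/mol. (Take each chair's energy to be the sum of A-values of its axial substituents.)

C1 and C2 have opposite parity, so for the cis isomer the two substituents are one axial and one equatorial in each chair.
Chair I (chloro axial, acetyl equatorial): E = 0.51 kcal/mol; chair II (chloro equatorial, acetyl axial): E = 1.24 kcal/mol.
ΔG = 0.73 kcal/mol between the two chairs.
K = exp(ΔG/RT) with R = 1.987×10⁻³ kcal mol⁻¹ K⁻¹ and T = 400 K gives K ≈ 2.51.
Fraction in the lower-energy chair = K/(K+1) = 71.5%.

71.5%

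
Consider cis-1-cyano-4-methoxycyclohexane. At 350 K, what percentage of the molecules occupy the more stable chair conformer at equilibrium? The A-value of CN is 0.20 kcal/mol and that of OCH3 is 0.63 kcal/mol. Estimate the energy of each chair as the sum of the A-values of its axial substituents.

C1 and C4 have opposite parity, so for the cis isomer the two substituents are one axial and one equatorial in each chair.
Chair I (cyano axial, methoxy equatorial): E = 0.20 kcal/mol; chair II (cyano equatorial, methoxy axial): E = 0.63 kcal/mol.
ΔG = 0.43 kcal/mol between the two chairs.
K = exp(ΔG/RT) with R = 1.987×10⁻³ kcal mol⁻¹ K⁻¹ and T = 350 K gives K ≈ 1.86.
Fraction in the lower-energy chair = K/(K+1) = 65.0%.

65.0%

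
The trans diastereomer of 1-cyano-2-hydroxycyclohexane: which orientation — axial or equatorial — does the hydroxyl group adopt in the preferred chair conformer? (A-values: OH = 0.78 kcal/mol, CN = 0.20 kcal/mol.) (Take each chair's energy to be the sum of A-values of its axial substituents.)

equatorial

C1 and C2 have opposite parity, so for the trans isomer the two substituents are e,e in one chair and a,a in the other.
Chair I (hydroxyl axial, cyano axial): E = 0.98 kcal/mol.
Chair II (hydroxyl equatorial, cyano equatorial): E = 0.00 kcal/mol.
Chair II is the more stable (lower-energy) conformer, and in that chair the hydroxyl group is equatorial.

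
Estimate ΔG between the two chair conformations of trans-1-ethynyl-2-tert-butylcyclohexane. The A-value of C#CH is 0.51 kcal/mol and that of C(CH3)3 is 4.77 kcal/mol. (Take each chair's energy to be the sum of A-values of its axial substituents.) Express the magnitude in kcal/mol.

5.28 kcal/mol

C1 and C2 have opposite parity, so for the trans isomer the two substituents are e,e in one chair and a,a in the other.
Chair I (ethynyl axial, tert-butyl axial): E = 5.28 kcal/mol.
Chair II (ethynyl equatorial, tert-butyl equatorial): E = 0.00 kcal/mol.
ΔE = 5.28 − 0.00 = 5.28 kcal/mol; chair II is more stable.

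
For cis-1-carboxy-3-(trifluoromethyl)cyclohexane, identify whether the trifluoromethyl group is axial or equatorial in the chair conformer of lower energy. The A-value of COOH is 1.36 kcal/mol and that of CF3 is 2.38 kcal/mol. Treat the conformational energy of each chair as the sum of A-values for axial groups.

equatorial

C1 and C3 have the same parity, so for the cis isomer the two substituents are e,e in one chair and a,a in the other.
Chair I (carboxyl axial, trifluoromethyl axial): E = 3.74 kcal/mol.
Chair II (carboxyl equatorial, trifluoromethyl equatorial): E = 0.00 kcal/mol.
Chair II is the more stable (lower-energy) conformer, and in that chair the trifluoromethyl group is equatorial.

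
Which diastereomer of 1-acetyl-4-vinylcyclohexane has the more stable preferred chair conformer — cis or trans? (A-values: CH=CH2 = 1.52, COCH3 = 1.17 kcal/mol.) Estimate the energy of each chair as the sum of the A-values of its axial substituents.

At 1,4 positions (parity opposite): cis → (a,e or e,a); trans → (e,e or a,a).
Best chair for cis: E = 1.17 kcal/mol; best chair for trans: E = 0.00 kcal/mol.
The trans isomer is lower by 1.17 kcal/mol.

trans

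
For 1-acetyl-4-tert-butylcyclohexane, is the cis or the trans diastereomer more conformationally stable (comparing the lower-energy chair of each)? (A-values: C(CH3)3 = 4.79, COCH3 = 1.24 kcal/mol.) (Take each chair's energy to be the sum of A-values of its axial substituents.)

trans

At 1,4 positions (parity opposite): cis → (a,e or e,a); trans → (e,e or a,a).
Best chair for cis: E = 1.24 kcal/mol; best chair for trans: E = 0.00 kcal/mol.
The trans isomer is lower by 1.24 kcal/mol.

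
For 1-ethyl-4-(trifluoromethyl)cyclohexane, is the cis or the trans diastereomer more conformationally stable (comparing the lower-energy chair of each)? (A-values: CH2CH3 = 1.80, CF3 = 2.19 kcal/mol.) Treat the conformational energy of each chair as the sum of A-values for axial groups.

At 1,4 positions (parity opposite): cis → (a,e or e,a); trans → (e,e or a,a).
Best chair for cis: E = 1.80 kcal/mol; best chair for trans: E = 0.00 kcal/mol.
The trans isomer is lower by 1.80 kcal/mol.

trans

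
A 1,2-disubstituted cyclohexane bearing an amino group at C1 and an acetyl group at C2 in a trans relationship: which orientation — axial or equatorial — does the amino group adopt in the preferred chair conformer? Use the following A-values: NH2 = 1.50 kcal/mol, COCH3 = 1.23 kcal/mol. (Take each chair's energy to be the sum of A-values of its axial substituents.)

equatorial

C1 and C2 have opposite parity, so for the trans isomer the two substituents are e,e in one chair and a,a in the other.
Chair I (amino axial, acetyl axial): E = 2.73 kcal/mol.
Chair II (amino equatorial, acetyl equatorial): E = 0.00 kcal/mol.
Chair II is the more stable (lower-energy) conformer, and in that chair the amino group is equatorial.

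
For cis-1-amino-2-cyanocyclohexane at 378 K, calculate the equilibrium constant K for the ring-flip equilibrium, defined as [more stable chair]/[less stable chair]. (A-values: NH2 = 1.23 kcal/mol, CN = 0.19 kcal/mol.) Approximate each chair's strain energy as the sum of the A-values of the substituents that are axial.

C1 and C2 have opposite parity, so for the cis isomer the two substituents are one axial and one equatorial in each chair.
Chair I (amino axial, cyano equatorial): E = 1.23 kcal/mol; chair II (amino equatorial, cyano axial): E = 0.19 kcal/mol.
ΔG = 1.04 kcal/mol between the two chairs.
K = exp(ΔG/RT) with R = 1.987×10⁻³ kcal mol⁻¹ K⁻¹ and T = 378 K gives K ≈ 3.99.

K ≈ 3.99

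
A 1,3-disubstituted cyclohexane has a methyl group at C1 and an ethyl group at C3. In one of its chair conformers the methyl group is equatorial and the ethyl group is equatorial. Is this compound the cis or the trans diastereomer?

cis

C1 and C3 have the same parity, so their axial bonds point in the same direction.
With same-parity carbons, two substituents on the same face are both axial or both equatorial; opposite faces give one of each.
Here the groups are equatorial/equatorial → same face → cis.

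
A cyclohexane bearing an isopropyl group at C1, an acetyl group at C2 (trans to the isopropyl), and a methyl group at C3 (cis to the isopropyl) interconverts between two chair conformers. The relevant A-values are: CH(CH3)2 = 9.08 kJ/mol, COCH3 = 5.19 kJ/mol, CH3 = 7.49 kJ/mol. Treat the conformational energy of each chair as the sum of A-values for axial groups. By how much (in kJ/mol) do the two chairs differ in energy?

21.76 kJ/mol

Chair I (isopropyl axial, acetyl axial, methyl axial): E = 21.76 kJ/mol.
Chair II (isopropyl equatorial, acetyl equatorial, methyl equatorial): E = 0.00 kJ/mol.
ΔE = 21.76 − 0.00 = 21.76 kJ/mol; chair II is more stable.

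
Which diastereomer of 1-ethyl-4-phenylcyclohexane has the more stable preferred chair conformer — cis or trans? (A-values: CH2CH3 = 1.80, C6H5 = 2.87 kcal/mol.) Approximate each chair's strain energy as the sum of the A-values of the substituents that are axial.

trans

At 1,4 positions (parity opposite): cis → (a,e or e,a); trans → (e,e or a,a).
Best chair for cis: E = 1.80 kcal/mol; best chair for trans: E = 0.00 kcal/mol.
The trans isomer is lower by 1.80 kcal/mol.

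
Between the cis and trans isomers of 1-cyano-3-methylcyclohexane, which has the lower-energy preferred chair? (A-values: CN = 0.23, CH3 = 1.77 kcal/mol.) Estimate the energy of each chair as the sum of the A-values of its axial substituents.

At 1,3 positions (parity same): cis → (e,e or a,a); trans → (a,e or e,a).
Best chair for cis: E = 0.00 kcal/mol; best chair for trans: E = 0.23 kcal/mol.
The cis isomer is lower by 0.23 kcal/mol.

cis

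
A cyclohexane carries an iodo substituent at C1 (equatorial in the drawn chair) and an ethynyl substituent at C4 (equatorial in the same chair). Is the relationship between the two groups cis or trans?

trans

C1 and C4 have opposite parity, so their axial bonds point in opposite directions.
With opposite-parity carbons, two substituents on the same face are one axial and one equatorial; opposite faces give both axial or both equatorial.
Here the groups are equatorial/equatorial → opposite face → trans.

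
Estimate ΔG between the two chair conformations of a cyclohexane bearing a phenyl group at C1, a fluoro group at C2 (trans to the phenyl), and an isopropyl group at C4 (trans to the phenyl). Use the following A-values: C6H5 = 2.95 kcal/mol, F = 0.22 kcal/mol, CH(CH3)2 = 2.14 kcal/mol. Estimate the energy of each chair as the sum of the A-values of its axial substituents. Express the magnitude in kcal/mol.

5.31 kcal/mol

Chair I (phenyl axial, fluoro axial, isopropyl axial): E = 5.31 kcal/mol.
Chair II (phenyl equatorial, fluoro equatorial, isopropyl equatorial): E = 0.00 kcal/mol.
ΔE = 5.31 − 0.00 = 5.31 kcal/mol; chair II is more stable.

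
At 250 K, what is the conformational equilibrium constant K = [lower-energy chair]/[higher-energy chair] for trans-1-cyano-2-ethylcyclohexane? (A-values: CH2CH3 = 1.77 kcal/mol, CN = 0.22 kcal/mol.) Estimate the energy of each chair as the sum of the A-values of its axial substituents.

K ≈ 54.9

C1 and C2 have opposite parity, so for the trans isomer the two substituents are e,e in one chair and a,a in the other.
Chair I (ethyl axial, cyano axial): E = 1.99 kcal/mol; chair II (ethyl equatorial, cyano equatorial): E = 0.00 kcal/mol.
ΔG = 1.99 kcal/mol between the two chairs.
K = exp(ΔG/RT) with R = 1.987×10⁻³ kcal mol⁻¹ K⁻¹ and T = 250 K gives K ≈ 54.9.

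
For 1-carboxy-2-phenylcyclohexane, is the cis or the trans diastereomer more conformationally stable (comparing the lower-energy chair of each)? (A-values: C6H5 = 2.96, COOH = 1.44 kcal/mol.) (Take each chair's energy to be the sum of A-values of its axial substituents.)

trans

At 1,2 positions (parity opposite): cis → (a,e or e,a); trans → (e,e or a,a).
Best chair for cis: E = 1.44 kcal/mol; best chair for trans: E = 0.00 kcal/mol.
The trans isomer is lower by 1.44 kcal/mol.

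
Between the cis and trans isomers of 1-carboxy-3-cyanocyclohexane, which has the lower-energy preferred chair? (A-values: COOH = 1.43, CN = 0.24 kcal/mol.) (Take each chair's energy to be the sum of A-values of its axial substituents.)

cis

At 1,3 positions (parity same): cis → (e,e or a,a); trans → (a,e or e,a).
Best chair for cis: E = 0.00 kcal/mol; best chair for trans: E = 0.24 kcal/mol.
The cis isomer is lower by 0.24 kcal/mol.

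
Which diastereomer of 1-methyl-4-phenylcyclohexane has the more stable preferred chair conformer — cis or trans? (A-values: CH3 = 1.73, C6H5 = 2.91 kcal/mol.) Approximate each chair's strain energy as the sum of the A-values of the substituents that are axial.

trans

At 1,4 positions (parity opposite): cis → (a,e or e,a); trans → (e,e or a,a).
Best chair for cis: E = 1.73 kcal/mol; best chair for trans: E = 0.00 kcal/mol.
The trans isomer is lower by 1.73 kcal/mol.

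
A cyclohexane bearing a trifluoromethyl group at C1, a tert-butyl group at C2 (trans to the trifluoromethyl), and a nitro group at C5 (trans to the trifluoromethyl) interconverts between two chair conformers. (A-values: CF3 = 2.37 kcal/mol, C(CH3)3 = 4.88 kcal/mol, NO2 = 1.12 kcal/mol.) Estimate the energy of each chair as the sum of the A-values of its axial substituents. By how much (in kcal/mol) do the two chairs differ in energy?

6.13 kcal/mol

Chair I (trifluoromethyl axial, tert-butyl axial, nitro equatorial): E = 7.25 kcal/mol.
Chair II (trifluoromethyl equatorial, tert-butyl equatorial, nitro axial): E = 1.12 kcal/mol.
ΔE = 7.25 − 1.12 = 6.13 kcal/mol; chair II is more stable.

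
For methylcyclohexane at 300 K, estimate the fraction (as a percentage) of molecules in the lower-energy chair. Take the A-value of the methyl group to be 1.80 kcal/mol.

95.3%

One chair has the methyl group axial (E = 1.80 kcal/mol) and the other has it equatorial (E = 0).
ΔG = 1.80 kcal/mol between the two chairs.
K = exp(ΔG/RT) with R = 1.987×10⁻³ kcal mol⁻¹ K⁻¹ and T = 300 K gives K ≈ 20.5.
Fraction in the lower-energy chair = K/(K+1) = 95.3%.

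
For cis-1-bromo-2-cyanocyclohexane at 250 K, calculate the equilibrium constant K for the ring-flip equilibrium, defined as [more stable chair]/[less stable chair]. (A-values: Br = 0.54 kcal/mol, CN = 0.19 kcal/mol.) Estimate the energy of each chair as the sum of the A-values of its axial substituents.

C1 and C2 have opposite parity, so for the cis isomer the two substituents are one axial and one equatorial in each chair.
Chair I (bromo axial, cyano equatorial): E = 0.54 kcal/mol; chair II (bromo equatorial, cyano axial): E = 0.19 kcal/mol.
ΔG = 0.35 kcal/mol between the two chairs.
K = exp(ΔG/RT) with R = 1.987×10⁻³ kcal mol⁻¹ K⁻¹ and T = 250 K gives K ≈ 2.02.

K ≈ 2.02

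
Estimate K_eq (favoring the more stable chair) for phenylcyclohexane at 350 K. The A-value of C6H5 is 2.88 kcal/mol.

One chair has the phenyl group axial (E = 2.88 kcal/mol) and the other has it equatorial (E = 0).
ΔG = 2.88 kcal/mol between the two chairs.
K = exp(ΔG/RT) with R = 1.987×10⁻³ kcal mol⁻¹ K⁻¹ and T = 350 K gives K ≈ 62.9.

K ≈ 62.9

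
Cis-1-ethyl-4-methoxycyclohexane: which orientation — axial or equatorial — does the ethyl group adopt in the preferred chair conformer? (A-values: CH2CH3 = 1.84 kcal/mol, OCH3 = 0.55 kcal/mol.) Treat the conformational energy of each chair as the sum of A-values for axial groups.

C1 and C4 have opposite parity, so for the cis isomer the two substituents are one axial and one equatorial in each chair.
Chair I (ethyl axial, methoxy equatorial): E = 1.84 kcal/mol.
Chair II (ethyl equatorial, methoxy axial): E = 0.55 kcal/mol.
Chair II is the more stable (lower-energy) conformer, and in that chair the ethyl group is equatorial.

equatorial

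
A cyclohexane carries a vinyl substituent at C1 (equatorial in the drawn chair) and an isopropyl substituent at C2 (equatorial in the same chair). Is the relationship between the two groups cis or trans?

C1 and C2 have opposite parity, so their axial bonds point in opposite directions.
With opposite-parity carbons, two substituents on the same face are one axial and one equatorial; opposite faces give both axial or both equatorial.
Here the groups are equatorial/equatorial → opposite face → trans.

trans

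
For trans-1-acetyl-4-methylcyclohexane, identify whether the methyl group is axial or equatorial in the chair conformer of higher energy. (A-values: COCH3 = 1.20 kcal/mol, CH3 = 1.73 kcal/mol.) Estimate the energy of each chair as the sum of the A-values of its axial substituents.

axial

C1 and C4 have opposite parity, so for the trans isomer the two substituents are e,e in one chair and a,a in the other.
Chair I (acetyl axial, methyl axial): E = 2.93 kcal/mol.
Chair II (acetyl equatorial, methyl equatorial): E = 0.00 kcal/mol.
Chair I is the less stable (higher-energy) conformer, and in that chair the methyl group is axial.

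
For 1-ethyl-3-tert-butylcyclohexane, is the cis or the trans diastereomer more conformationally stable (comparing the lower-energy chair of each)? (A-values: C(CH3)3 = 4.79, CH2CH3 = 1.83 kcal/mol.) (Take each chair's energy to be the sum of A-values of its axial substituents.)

At 1,3 positions (parity same): cis → (e,e or a,a); trans → (a,e or e,a).
Best chair for cis: E = 0.00 kcal/mol; best chair for trans: E = 1.83 kcal/mol.
The cis isomer is lower by 1.83 kcal/mol.

cis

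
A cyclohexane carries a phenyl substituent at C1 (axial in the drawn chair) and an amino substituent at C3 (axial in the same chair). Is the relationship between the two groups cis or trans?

C1 and C3 have the same parity, so their axial bonds point in the same direction.
With same-parity carbons, two substituents on the same face are both axial or both equatorial; opposite faces give one of each.
Here the groups are axial/axial → same face → cis.

cis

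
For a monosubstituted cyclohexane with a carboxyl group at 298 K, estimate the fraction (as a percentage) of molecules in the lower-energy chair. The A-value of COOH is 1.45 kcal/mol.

92.0%

One chair has the carboxyl group axial (E = 1.45 kcal/mol) and the other has it equatorial (E = 0).
ΔG = 1.45 kcal/mol between the two chairs.
K = exp(ΔG/RT) with R = 1.987×10⁻³ kcal mol⁻¹ K⁻¹ and T = 298 K gives K ≈ 11.6.
Fraction in the lower-energy chair = K/(K+1) = 92.0%.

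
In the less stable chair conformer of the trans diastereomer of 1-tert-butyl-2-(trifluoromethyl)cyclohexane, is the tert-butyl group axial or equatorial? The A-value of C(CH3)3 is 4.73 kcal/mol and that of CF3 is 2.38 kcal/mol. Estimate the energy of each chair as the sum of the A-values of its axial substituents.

C1 and C2 have opposite parity, so for the trans isomer the two substituents are e,e in one chair and a,a in the other.
Chair I (tert-butyl axial, trifluoromethyl axial): E = 7.11 kcal/mol.
Chair II (tert-butyl equatorial, trifluoromethyl equatorial): E = 0.00 kcal/mol.
Chair I is the less stable (higher-energy) conformer, and in that chair the tert-butyl group is axial.

axial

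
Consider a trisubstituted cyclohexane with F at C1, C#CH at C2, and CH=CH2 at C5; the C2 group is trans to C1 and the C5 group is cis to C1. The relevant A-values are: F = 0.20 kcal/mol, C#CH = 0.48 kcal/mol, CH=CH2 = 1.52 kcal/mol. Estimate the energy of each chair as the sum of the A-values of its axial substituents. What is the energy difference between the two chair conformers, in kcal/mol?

2.20 kcal/mol

Chair I (fluoro axial, ethynyl axial, vinyl axial): E = 2.20 kcal/mol.
Chair II (fluoro equatorial, ethynyl equatorial, vinyl equatorial): E = 0.00 kcal/mol.
ΔE = 2.20 − 0.00 = 2.20 kcal/mol; chair II is more stable.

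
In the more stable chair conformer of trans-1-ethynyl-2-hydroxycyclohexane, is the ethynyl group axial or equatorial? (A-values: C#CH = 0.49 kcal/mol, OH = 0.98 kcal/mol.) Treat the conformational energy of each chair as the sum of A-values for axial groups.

C1 and C2 have opposite parity, so for the trans isomer the two substituents are e,e in one chair and a,a in the other.
Chair I (ethynyl axial, hydroxyl axial): E = 1.47 kcal/mol.
Chair II (ethynyl equatorial, hydroxyl equatorial): E = 0.00 kcal/mol.
Chair II is the more stable (lower-energy) conformer, and in that chair the ethynyl group is equatorial.

equatorial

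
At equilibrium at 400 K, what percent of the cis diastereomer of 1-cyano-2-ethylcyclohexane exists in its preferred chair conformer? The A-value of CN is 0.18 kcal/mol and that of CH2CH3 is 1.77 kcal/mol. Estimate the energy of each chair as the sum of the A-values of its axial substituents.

C1 and C2 have opposite parity, so for the cis isomer the two substituents are one axial and one equatorial in each chair.
Chair I (cyano axial, ethyl equatorial): E = 0.18 kcal/mol; chair II (cyano equatorial, ethyl axial): E = 1.77 kcal/mol.
ΔG = 1.59 kcal/mol between the two chairs.
K = exp(ΔG/RT) with R = 1.987×10⁻³ kcal mol⁻¹ K⁻¹ and T = 400 K gives K ≈ 7.39.
Fraction in the lower-energy chair = K/(K+1) = 88.1%.

88.1%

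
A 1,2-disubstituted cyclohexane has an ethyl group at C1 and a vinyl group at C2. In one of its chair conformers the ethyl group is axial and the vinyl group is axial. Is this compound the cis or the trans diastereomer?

C1 and C2 have opposite parity, so their axial bonds point in opposite directions.
With opposite-parity carbons, two substituents on the same face are one axial and one equatorial; opposite faces give both axial or both equatorial.
Here the groups are axial/axial → opposite face → trans.

trans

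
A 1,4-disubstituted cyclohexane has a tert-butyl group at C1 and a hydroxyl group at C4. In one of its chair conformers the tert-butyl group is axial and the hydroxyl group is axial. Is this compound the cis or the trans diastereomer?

trans

C1 and C4 have opposite parity, so their axial bonds point in opposite directions.
With opposite-parity carbons, two substituents on the same face are one axial and one equatorial; opposite faces give both axial or both equatorial.
Here the groups are axial/axial → opposite face → trans.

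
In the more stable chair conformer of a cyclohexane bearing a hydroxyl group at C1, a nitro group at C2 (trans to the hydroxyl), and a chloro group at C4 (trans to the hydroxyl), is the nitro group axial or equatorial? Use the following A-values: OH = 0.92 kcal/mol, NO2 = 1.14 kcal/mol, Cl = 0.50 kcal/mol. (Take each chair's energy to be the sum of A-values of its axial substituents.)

Chair I (hydroxyl axial, nitro axial, chloro axial): E = 2.56 kcal/mol.
Chair II (hydroxyl equatorial, nitro equatorial, chloro equatorial): E = 0.00 kcal/mol.
Chair II is the more stable (lower-energy) conformer, and in that chair the nitro group is equatorial.

equatorial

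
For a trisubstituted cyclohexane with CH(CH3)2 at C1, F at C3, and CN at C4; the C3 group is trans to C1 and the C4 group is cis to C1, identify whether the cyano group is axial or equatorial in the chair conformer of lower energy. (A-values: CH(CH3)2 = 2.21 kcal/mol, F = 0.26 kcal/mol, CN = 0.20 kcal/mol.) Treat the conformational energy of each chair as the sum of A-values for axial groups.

axial

Chair I (isopropyl axial, fluoro equatorial, cyano equatorial): E = 2.21 kcal/mol.
Chair II (isopropyl equatorial, fluoro axial, cyano axial): E = 0.46 kcal/mol.
Chair II is the more stable (lower-energy) conformer, and in that chair the cyano group is axial.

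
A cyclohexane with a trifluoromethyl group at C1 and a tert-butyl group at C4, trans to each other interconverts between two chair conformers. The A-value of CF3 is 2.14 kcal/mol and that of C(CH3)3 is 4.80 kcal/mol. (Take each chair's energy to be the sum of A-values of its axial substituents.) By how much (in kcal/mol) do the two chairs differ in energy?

C1 and C4 have opposite parity, so for the trans isomer the two substituents are e,e in one chair and a,a in the other.
Chair I (trifluoromethyl axial, tert-butyl axial): E = 6.94 kcal/mol.
Chair II (trifluoromethyl equatorial, tert-butyl equatorial): E = 0.00 kcal/mol.
ΔE = 6.94 − 0.00 = 6.94 kcal/mol; chair II is more stable.

6.94 kcal/mol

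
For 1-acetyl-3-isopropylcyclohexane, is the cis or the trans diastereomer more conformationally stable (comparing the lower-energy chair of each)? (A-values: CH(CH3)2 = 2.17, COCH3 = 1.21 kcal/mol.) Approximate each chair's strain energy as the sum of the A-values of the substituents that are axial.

cis

At 1,3 positions (parity same): cis → (e,e or a,a); trans → (a,e or e,a).
Best chair for cis: E = 0.00 kcal/mol; best chair for trans: E = 1.21 kcal/mol.
The cis isomer is lower by 1.21 kcal/mol.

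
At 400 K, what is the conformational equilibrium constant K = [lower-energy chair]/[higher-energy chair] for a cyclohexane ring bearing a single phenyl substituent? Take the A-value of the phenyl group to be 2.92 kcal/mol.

K ≈ 39.4

One chair has the phenyl group axial (E = 2.92 kcal/mol) and the other has it equatorial (E = 0).
ΔG = 2.92 kcal/mol between the two chairs.
K = exp(ΔG/RT) with R = 1.987×10⁻³ kcal mol⁻¹ K⁻¹ and T = 400 K gives K ≈ 39.4.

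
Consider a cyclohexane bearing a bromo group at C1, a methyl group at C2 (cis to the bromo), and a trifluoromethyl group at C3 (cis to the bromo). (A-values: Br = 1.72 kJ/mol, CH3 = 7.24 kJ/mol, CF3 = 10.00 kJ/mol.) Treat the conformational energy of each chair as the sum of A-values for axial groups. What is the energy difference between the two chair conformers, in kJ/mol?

4.48 kJ/mol

Chair I (bromo axial, methyl equatorial, trifluoromethyl axial): E = 11.72 kJ/mol.
Chair II (bromo equatorial, methyl axial, trifluoromethyl equatorial): E = 7.24 kJ/mol.
ΔE = 11.72 − 7.24 = 4.48 kJ/mol; chair II is more stable.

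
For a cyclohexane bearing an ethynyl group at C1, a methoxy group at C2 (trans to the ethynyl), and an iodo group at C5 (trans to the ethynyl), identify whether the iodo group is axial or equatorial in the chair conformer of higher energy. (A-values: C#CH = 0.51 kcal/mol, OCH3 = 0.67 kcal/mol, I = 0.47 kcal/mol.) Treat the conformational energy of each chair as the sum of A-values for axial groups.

Chair I (ethynyl axial, methoxy axial, iodo equatorial): E = 1.18 kcal/mol.
Chair II (ethynyl equatorial, methoxy equatorial, iodo axial): E = 0.47 kcal/mol.
Chair I is the less stable (higher-energy) conformer, and in that chair the iodo group is equatorial.

equatorial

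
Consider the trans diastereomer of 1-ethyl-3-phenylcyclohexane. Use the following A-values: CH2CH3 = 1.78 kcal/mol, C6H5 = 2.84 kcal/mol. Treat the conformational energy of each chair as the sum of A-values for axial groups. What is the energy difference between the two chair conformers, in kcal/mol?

1.06 kcal/mol

C1 and C3 have the same parity, so for the trans isomer the two substituents are one axial and one equatorial in each chair.
Chair I (ethyl axial, phenyl equatorial): E = 1.78 kcal/mol.
Chair II (ethyl equatorial, phenyl axial): E = 2.84 kcal/mol.
ΔE = 2.84 − 1.78 = 1.06 kcal/mol; chair I is more stable.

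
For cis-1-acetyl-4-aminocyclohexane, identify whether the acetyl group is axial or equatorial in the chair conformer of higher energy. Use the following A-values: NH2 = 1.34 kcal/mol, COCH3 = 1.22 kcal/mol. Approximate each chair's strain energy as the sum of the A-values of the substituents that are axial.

C1 and C4 have opposite parity, so for the cis isomer the two substituents are one axial and one equatorial in each chair.
Chair I (amino axial, acetyl equatorial): E = 1.34 kcal/mol.
Chair II (amino equatorial, acetyl axial): E = 1.22 kcal/mol.
Chair I is the less stable (higher-energy) conformer, and in that chair the acetyl group is equatorial.

equatorial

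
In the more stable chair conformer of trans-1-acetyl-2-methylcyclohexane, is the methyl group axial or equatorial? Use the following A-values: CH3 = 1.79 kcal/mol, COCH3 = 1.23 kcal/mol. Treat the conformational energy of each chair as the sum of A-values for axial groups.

C1 and C2 have opposite parity, so for the trans isomer the two substituents are e,e in one chair and a,a in the other.
Chair I (methyl axial, acetyl axial): E = 3.02 kcal/mol.
Chair II (methyl equatorial, acetyl equatorial): E = 0.00 kcal/mol.
Chair II is the more stable (lower-energy) conformer, and in that chair the methyl group is equatorial.

equatorial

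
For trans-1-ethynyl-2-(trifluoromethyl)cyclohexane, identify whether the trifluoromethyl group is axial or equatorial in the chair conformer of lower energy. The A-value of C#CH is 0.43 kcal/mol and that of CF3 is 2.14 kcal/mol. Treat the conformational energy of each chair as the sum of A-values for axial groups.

C1 and C2 have opposite parity, so for the trans isomer the two substituents are e,e in one chair and a,a in the other.
Chair I (ethynyl axial, trifluoromethyl axial): E = 2.57 kcal/mol.
Chair II (ethynyl equatorial, trifluoromethyl equatorial): E = 0.00 kcal/mol.
Chair II is the more stable (lower-energy) conformer, and in that chair the trifluoromethyl group is equatorial.

equatorial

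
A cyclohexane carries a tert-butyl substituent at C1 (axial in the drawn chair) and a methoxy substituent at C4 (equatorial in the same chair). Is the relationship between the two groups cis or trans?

C1 and C4 have opposite parity, so their axial bonds point in opposite directions.
With opposite-parity carbons, two substituents on the same face are one axial and one equatorial; opposite faces give both axial or both equatorial.
Here the groups are axial/equatorial → same face → cis.

cis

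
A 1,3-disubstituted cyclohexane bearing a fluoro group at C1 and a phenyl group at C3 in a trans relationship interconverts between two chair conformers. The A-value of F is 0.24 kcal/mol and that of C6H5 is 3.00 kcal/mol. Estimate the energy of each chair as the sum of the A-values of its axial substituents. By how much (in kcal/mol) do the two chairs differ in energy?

C1 and C3 have the same parity, so for the trans isomer the two substituents are one axial and one equatorial in each chair.
Chair I (fluoro axial, phenyl equatorial): E = 0.24 kcal/mol.
Chair II (fluoro equatorial, phenyl axial): E = 3.00 kcal/mol.
ΔE = 3.00 − 0.24 = 2.76 kcal/mol; chair I is more stable.

2.76 kcal/mol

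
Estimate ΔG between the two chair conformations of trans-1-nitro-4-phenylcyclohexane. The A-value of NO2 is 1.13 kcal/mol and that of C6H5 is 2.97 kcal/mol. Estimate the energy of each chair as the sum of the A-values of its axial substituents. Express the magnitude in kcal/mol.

4.10 kcal/mol

C1 and C4 have opposite parity, so for the trans isomer the two substituents are e,e in one chair and a,a in the other.
Chair I (nitro axial, phenyl axial): E = 4.10 kcal/mol.
Chair II (nitro equatorial, phenyl equatorial): E = 0.00 kcal/mol.
ΔE = 4.10 − 0.00 = 4.10 kcal/mol; chair II is more stable.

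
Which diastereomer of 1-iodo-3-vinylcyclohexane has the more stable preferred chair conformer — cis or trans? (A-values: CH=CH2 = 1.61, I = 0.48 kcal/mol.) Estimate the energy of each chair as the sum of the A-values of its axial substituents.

cis

At 1,3 positions (parity same): cis → (e,e or a,a); trans → (a,e or e,a).
Best chair for cis: E = 0.00 kcal/mol; best chair for trans: E = 0.48 kcal/mol.
The cis isomer is lower by 0.48 kcal/mol.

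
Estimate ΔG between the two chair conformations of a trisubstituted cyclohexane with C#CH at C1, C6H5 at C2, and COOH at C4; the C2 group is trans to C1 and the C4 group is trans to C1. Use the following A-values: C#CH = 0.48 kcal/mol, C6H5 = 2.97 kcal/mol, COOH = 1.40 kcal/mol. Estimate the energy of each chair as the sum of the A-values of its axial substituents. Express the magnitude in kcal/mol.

Chair I (ethynyl axial, phenyl axial, carboxyl axial): E = 4.85 kcal/mol.
Chair II (ethynyl equatorial, phenyl equatorial, carboxyl equatorial): E = 0.00 kcal/mol.
ΔE = 4.85 − 0.00 = 4.85 kcal/mol; chair II is more stable.

4.85 kcal/mol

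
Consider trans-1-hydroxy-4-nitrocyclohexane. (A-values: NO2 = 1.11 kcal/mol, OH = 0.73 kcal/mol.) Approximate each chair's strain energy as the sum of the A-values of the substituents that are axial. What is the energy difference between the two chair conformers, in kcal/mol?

1.84 kcal/mol

C1 and C4 have opposite parity, so for the trans isomer the two substituents are e,e in one chair and a,a in the other.
Chair I (nitro axial, hydroxyl axial): E = 1.84 kcal/mol.
Chair II (nitro equatorial, hydroxyl equatorial): E = 0.00 kcal/mol.
ΔE = 1.84 − 0.00 = 1.84 kcal/mol; chair II is more stable.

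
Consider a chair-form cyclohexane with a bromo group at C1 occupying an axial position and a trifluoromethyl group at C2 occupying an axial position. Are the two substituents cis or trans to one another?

trans

C1 and C2 have opposite parity, so their axial bonds point in opposite directions.
With opposite-parity carbons, two substituents on the same face are one axial and one equatorial; opposite faces give both axial or both equatorial.
Here the groups are axial/axial → opposite face → trans.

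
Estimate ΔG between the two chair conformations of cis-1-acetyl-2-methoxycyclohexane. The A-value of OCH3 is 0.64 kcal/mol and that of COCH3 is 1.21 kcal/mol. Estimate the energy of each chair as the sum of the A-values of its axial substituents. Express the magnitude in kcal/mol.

0.57 kcal/mol

C1 and C2 have opposite parity, so for the cis isomer the two substituents are one axial and one equatorial in each chair.
Chair I (methoxy axial, acetyl equatorial): E = 0.64 kcal/mol.
Chair II (methoxy equatorial, acetyl axial): E = 1.21 kcal/mol.
ΔE = 1.21 − 0.64 = 0.57 kcal/mol; chair I is more stable.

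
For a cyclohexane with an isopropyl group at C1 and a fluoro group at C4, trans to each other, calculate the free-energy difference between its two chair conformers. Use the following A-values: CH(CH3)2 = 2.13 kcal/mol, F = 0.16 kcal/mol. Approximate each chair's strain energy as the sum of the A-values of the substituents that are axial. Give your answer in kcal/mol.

2.29 kcal/mol

C1 and C4 have opposite parity, so for the trans isomer the two substituents are e,e in one chair and a,a in the other.
Chair I (isopropyl axial, fluoro axial): E = 2.29 kcal/mol.
Chair II (isopropyl equatorial, fluoro equatorial): E = 0.00 kcal/mol.
ΔE = 2.29 − 0.00 = 2.29 kcal/mol; chair II is more stable.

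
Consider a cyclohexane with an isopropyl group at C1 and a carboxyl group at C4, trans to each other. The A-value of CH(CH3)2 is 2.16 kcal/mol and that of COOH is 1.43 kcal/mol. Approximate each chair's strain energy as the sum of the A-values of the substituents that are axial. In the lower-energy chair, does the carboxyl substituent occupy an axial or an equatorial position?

C1 and C4 have opposite parity, so for the trans isomer the two substituents are e,e in one chair and a,a in the other.
Chair I (isopropyl axial, carboxyl axial): E = 3.59 kcal/mol.
Chair II (isopropyl equatorial, carboxyl equatorial): E = 0.00 kcal/mol.
Chair II is the more stable (lower-energy) conformer, and in that chair the carboxyl group is equatorial.

equatorial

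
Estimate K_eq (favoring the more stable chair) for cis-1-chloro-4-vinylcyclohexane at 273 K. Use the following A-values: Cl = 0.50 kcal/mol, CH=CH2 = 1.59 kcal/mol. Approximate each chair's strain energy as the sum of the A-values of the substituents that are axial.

C1 and C4 have opposite parity, so for the cis isomer the two substituents are one axial and one equatorial in each chair.
Chair I (chloro axial, vinyl equatorial): E = 0.50 kcal/mol; chair II (chloro equatorial, vinyl axial): E = 1.59 kcal/mol.
ΔG = 1.09 kcal/mol between the two chairs.
K = exp(ΔG/RT) with R = 1.987×10⁻³ kcal mol⁻¹ K⁻¹ and T = 273 K gives K ≈ 7.46.

K ≈ 7.46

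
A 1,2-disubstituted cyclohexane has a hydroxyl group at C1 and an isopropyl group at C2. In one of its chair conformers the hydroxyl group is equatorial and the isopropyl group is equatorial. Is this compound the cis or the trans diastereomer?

C1 and C2 have opposite parity, so their axial bonds point in opposite directions.
With opposite-parity carbons, two substituents on the same face are one axial and one equatorial; opposite faces give both axial or both equatorial.
Here the groups are equatorial/equatorial → opposite face → trans.

trans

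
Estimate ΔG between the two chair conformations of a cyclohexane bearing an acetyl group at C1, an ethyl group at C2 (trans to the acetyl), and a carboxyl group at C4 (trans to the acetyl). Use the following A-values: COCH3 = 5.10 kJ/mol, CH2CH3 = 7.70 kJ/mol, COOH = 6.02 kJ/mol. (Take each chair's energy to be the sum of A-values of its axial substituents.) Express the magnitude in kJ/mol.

18.82 kJ/mol

Chair I (acetyl axial, ethyl axial, carboxyl axial): E = 18.82 kJ/mol.
Chair II (acetyl equatorial, ethyl equatorial, carboxyl equatorial): E = 0.00 kJ/mol.
ΔE = 18.82 − 0.00 = 18.82 kJ/mol; chair II is more stable.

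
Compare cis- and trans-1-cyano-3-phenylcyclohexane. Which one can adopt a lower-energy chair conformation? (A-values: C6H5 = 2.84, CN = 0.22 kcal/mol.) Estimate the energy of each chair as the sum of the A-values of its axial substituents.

cis

At 1,3 positions (parity same): cis → (e,e or a,a); trans → (a,e or e,a).
Best chair for cis: E = 0.00 kcal/mol; best chair for trans: E = 0.22 kcal/mol.
The cis isomer is lower by 0.22 kcal/mol.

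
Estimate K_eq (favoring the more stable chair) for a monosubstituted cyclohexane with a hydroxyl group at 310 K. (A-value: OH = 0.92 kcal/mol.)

One chair has the hydroxyl group axial (E = 0.92 kcal/mol) and the other has it equatorial (E = 0).
ΔG = 0.92 kcal/mol between the two chairs.
K = exp(ΔG/RT) with R = 1.987×10⁻³ kcal mol⁻¹ K⁻¹ and T = 310 K gives K ≈ 4.45.

K ≈ 4.45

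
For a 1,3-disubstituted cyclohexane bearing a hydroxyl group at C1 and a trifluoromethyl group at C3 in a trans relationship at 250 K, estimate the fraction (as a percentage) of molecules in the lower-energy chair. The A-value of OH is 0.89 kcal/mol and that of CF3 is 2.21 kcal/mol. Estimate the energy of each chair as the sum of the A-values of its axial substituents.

C1 and C3 have the same parity, so for the trans isomer the two substituents are one axial and one equatorial in each chair.
Chair I (hydroxyl axial, trifluoromethyl equatorial): E = 0.89 kcal/mol; chair II (hydroxyl equatorial, trifluoromethyl axial): E = 2.21 kcal/mol.
ΔG = 1.32 kcal/mol between the two chairs.
K = exp(ΔG/RT) with R = 1.987×10⁻³ kcal mol⁻¹ K⁻¹ and T = 250 K gives K ≈ 14.3.
Fraction in the lower-energy chair = K/(K+1) = 93.4%.

93.4%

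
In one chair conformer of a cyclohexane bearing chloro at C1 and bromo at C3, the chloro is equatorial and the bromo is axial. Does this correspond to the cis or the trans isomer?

C1 and C3 have the same parity, so their axial bonds point in the same direction.
With same-parity carbons, two substituents on the same face are both axial or both equatorial; opposite faces give one of each.
Here the groups are equatorial/axial → opposite face → trans.

trans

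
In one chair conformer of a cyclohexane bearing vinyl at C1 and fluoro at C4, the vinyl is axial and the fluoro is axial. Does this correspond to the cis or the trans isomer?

trans

C1 and C4 have opposite parity, so their axial bonds point in opposite directions.
With opposite-parity carbons, two substituents on the same face are one axial and one equatorial; opposite faces give both axial or both equatorial.
Here the groups are axial/axial → opposite face → trans.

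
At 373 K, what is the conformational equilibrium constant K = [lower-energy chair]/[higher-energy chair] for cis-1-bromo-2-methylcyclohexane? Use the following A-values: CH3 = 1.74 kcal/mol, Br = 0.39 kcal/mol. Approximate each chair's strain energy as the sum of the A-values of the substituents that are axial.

K ≈ 6.18

C1 and C2 have opposite parity, so for the cis isomer the two substituents are one axial and one equatorial in each chair.
Chair I (methyl axial, bromo equatorial): E = 1.74 kcal/mol; chair II (methyl equatorial, bromo axial): E = 0.39 kcal/mol.
ΔG = 1.35 kcal/mol between the two chairs.
K = exp(ΔG/RT) with R = 1.987×10⁻³ kcal mol⁻¹ K⁻¹ and T = 373 K gives K ≈ 6.18.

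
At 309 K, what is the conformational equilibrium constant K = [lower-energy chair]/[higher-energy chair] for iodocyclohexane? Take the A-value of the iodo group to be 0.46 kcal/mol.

K ≈ 2.12

One chair has the iodo group axial (E = 0.46 kcal/mol) and the other has it equatorial (E = 0).
ΔG = 0.46 kcal/mol between the two chairs.
K = exp(ΔG/RT) with R = 1.987×10⁻³ kcal mol⁻¹ K⁻¹ and T = 309 K gives K ≈ 2.12.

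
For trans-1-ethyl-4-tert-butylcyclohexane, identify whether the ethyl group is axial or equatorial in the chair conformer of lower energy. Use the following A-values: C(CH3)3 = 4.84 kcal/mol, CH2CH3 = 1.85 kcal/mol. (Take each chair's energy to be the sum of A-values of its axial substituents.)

C1 and C4 have opposite parity, so for the trans isomer the two substituents are e,e in one chair and a,a in the other.
Chair I (tert-butyl axial, ethyl axial): E = 6.69 kcal/mol.
Chair II (tert-butyl equatorial, ethyl equatorial): E = 0.00 kcal/mol.
Chair II is the more stable (lower-energy) conformer, and in that chair the ethyl group is equatorial.

equatorial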